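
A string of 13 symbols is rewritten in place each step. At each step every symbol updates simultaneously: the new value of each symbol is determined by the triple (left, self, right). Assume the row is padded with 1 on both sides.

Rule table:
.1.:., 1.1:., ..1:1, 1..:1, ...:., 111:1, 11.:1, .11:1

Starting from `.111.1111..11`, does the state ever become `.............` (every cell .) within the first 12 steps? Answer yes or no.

no

.111.11111111
.111.11111111  (fixed point — unchanged through step 12)
step 12 is .111.11111111, still not uniform .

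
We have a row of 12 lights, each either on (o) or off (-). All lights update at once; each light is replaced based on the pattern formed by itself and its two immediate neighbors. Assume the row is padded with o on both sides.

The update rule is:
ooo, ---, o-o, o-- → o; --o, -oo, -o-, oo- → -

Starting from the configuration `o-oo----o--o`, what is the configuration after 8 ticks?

tick 1: -o--ooo--o--
tick 2: o-o--o-o--o-
tick 3: -o-o--o-o--o
tick 4: o-o-o--o-o--
tick 5: -o-o-o--o-o-
tick 6: o-o-o-o--o-o
tick 7: -o-o-o-o--o-
tick 8: o-o-o-o-o--o

o-o-o-o-o--o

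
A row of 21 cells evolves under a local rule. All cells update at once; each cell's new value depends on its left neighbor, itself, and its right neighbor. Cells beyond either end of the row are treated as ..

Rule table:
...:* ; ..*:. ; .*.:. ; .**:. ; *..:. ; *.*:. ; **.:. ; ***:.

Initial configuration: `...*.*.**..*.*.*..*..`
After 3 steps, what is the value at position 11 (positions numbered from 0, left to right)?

step 1: **..................*
step 2: ...****************..
step 3: **..................*
position 11 holds .

.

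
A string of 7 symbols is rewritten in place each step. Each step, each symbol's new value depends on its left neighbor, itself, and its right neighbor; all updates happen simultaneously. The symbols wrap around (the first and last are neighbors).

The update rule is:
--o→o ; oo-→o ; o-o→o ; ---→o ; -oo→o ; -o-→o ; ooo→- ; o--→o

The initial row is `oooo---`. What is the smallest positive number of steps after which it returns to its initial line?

step 1: o--oooo
step 2: oooo---

2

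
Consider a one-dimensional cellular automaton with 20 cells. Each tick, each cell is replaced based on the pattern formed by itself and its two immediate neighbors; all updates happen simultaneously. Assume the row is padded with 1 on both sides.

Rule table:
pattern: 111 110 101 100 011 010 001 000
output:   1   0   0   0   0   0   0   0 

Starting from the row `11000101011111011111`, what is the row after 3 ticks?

00000000000000000011

10000000001110001111
00000000000100000111
00000000000000000011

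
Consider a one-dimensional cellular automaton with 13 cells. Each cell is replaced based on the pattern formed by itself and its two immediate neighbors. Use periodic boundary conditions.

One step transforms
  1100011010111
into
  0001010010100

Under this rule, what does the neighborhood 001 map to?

0

At position 4 the neighborhood is 001; the next row has 0 there.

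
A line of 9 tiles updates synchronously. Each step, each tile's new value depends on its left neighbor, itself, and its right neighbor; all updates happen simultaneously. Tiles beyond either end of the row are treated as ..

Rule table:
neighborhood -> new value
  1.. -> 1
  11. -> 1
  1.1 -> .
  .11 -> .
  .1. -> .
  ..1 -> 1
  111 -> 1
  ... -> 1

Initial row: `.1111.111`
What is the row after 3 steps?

1.111..11
...1111.1
111.111..

111.111..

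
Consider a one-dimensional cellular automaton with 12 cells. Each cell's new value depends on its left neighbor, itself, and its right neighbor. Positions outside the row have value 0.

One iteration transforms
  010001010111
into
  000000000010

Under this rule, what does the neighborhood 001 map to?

At position 0 the neighborhood is 001; the next row has 0 there.

0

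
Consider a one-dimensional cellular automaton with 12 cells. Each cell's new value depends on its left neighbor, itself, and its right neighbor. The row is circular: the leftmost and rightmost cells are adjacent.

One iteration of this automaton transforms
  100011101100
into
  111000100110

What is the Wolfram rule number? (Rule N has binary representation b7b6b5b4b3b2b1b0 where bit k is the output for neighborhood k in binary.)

position 5: 111 → 0  (bit 7 = 0)
position 6: 110 → 1  (bit 6 = 1)
position 7: 101 → 0  (bit 5 = 0)
position 1: 100 → 1  (bit 4 = 1)
position 4: 011 → 0  (bit 3 = 0)
position 0: 010 → 1  (bit 2 = 1)
position 3: 001 → 0  (bit 1 = 0)
position 2: 000 → 1  (bit 0 = 1)
bits b7..b0 = 01010101 = 85

85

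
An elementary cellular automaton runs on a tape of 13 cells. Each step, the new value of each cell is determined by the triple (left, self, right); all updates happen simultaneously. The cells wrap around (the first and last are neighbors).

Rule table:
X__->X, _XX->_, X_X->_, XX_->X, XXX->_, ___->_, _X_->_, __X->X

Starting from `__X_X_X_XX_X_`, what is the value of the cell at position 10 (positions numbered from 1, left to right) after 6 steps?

_

_X_______X__X
__X_____X_XX_
_X_X___X___XX
____X_X_X_X_X
X__X_________
_XX_X_______X
position 10 holds _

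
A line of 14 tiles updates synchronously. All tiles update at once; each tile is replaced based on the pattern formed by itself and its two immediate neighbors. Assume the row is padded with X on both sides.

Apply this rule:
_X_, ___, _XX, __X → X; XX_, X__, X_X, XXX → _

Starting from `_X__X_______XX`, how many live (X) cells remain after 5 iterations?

_X_XX_XXXXXXX_
_X_X__X_______
_X_X_XX_XXXXXX
_X_X_X__X_____
_X_X_X_XX_XXXX
count of X: 9

9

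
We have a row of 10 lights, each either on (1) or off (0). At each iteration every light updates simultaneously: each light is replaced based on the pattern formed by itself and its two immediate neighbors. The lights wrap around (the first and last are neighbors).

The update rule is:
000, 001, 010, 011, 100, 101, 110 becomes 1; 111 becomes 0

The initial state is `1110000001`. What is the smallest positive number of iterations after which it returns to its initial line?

iteration 1: 0011111111
iteration 2: 1110000001

2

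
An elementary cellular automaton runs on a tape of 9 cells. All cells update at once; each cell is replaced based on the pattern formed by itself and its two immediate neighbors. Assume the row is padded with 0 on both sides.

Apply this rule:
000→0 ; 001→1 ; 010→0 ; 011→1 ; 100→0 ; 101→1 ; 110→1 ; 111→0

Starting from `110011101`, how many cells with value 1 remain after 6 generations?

110110110
111111110
100000010
000000100
000001000
000010000
count of 1: 1

1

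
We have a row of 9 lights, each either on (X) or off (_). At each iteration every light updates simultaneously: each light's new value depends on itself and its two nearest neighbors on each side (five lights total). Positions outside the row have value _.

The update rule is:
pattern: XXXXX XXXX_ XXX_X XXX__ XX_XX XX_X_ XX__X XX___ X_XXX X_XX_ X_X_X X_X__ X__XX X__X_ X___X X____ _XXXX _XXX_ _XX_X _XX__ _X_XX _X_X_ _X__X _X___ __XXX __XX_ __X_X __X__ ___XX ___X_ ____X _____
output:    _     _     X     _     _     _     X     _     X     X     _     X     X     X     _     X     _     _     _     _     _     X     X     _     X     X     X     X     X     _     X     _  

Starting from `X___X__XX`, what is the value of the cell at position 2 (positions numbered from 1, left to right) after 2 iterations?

_

X___XXXX_
X__XX____
position 2 holds _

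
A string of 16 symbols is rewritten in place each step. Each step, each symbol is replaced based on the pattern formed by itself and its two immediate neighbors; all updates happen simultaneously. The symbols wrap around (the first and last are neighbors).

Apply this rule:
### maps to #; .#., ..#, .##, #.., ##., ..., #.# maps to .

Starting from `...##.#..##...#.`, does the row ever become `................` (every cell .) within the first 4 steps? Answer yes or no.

step 1: ................
all cells are . at step 1

yes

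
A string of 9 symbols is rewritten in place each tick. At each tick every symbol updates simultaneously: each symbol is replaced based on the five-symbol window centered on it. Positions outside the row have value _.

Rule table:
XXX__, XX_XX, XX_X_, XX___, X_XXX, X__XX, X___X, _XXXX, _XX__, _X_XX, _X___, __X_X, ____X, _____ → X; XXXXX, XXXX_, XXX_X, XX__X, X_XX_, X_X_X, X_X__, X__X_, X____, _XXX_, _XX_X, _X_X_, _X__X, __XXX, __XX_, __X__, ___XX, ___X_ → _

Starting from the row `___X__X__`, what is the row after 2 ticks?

_XX_XX__X

XX_____X_
_XX_XX__X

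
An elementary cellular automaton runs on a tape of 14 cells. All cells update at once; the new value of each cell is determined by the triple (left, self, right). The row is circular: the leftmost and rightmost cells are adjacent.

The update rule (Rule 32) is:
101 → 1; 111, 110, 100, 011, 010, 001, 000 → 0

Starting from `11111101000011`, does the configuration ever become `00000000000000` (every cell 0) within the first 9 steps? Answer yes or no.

yes

00000010000000
00000000000000
all cells are 0 at step 2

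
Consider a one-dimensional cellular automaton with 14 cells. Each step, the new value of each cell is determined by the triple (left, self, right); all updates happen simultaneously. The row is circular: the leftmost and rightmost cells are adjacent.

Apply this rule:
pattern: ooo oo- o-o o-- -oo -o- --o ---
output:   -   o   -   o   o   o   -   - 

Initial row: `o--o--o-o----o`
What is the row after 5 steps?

-o-oo-o-o-oo-o

oo-oo-o-oo---o
-o-oo-o-ooo--o
-o-oo-o-o-oo-o
-o-oo-o-o-oo-o  (fixed point — unchanged through step 5)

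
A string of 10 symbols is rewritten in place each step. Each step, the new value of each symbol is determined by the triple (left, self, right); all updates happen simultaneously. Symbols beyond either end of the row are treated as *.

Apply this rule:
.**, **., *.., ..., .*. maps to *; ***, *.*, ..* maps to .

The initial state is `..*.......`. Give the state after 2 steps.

*.*.....*.

*.*******.
*.*.....*.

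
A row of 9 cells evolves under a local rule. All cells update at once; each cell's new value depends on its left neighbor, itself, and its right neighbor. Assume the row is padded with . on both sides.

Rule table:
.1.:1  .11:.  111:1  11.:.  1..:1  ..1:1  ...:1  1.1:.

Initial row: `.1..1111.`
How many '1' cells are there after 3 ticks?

1111.11.1
.11.....1
1..111111
count of 1: 7

7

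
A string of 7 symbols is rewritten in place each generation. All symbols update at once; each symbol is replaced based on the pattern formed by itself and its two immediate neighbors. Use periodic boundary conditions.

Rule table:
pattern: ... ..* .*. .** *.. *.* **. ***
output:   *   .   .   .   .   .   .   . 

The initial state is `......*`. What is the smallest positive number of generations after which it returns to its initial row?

.****..
......*

2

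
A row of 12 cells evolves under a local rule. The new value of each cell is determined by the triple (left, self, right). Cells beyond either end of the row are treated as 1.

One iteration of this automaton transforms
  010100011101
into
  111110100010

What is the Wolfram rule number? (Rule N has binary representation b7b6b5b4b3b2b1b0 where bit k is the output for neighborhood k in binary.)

54

position 8: 111 → 0  (bit 7 = 0)
position 9: 110 → 0  (bit 6 = 0)
position 0: 101 → 1  (bit 5 = 1)
position 4: 100 → 1  (bit 4 = 1)
position 7: 011 → 0  (bit 3 = 0)
position 1: 010 → 1  (bit 2 = 1)
position 6: 001 → 1  (bit 1 = 1)
position 5: 000 → 0  (bit 0 = 0)
bits b7..b0 = 00110110 = 54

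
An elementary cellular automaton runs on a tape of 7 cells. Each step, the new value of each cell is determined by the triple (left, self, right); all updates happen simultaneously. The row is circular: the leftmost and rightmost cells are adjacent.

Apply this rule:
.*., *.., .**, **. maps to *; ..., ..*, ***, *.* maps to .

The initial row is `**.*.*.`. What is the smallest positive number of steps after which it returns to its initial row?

**.*.*.

1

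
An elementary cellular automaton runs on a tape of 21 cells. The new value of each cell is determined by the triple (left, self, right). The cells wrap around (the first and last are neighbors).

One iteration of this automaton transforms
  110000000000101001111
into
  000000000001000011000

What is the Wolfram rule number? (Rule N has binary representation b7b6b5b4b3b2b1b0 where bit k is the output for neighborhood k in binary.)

position 0: 111 → 0  (bit 7 = 0)
position 1: 110 → 0  (bit 6 = 0)
position 13: 101 → 0  (bit 5 = 0)
position 2: 100 → 0  (bit 4 = 0)
position 17: 011 → 1  (bit 3 = 1)
position 12: 010 → 0  (bit 2 = 0)
position 11: 001 → 1  (bit 1 = 1)
position 3: 000 → 0  (bit 0 = 0)
bits b7..b0 = 00001010 = 10

10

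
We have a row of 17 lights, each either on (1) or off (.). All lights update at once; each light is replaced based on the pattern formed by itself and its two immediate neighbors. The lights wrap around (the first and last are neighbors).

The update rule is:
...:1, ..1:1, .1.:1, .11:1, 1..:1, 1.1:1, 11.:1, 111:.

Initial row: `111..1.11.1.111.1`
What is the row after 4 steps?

111.........111.1

step 1: ..11111111111.111
step 2: 111.........111.1
step 3: ..11111111111.111  (repeats step 1; period 2)
step 4: 111.........111.1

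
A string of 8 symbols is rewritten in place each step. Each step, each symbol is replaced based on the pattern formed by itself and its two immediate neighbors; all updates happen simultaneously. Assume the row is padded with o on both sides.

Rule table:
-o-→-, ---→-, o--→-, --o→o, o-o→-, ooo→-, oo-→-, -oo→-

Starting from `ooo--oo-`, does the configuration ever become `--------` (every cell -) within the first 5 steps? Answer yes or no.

step 1: ----o---
step 2: ---o---o
step 3: --o---o-
step 4: -o---o--
step 5: ----o--o
step 5 is ----o--o, still not uniform -

no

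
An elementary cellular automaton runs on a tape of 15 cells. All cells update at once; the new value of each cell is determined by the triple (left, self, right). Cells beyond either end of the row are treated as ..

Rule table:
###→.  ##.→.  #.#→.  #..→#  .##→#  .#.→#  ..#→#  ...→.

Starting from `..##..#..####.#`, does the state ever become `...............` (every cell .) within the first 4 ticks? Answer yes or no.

.##.######....#
##..#.....#..##
#.####...#####.
#.#...#.##....#
tick 4 is #.#...#.##....#, still not uniform .

no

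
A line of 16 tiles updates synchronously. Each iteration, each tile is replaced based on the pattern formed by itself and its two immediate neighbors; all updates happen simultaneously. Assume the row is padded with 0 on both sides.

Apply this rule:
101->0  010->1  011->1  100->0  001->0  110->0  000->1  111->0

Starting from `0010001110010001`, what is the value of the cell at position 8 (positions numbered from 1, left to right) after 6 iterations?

iteration 1: 1010101000010101
iteration 2: 1010101011010101
iteration 3: 1010101010010101
iteration 4: 1010101010010101  (fixed point — unchanged through iteration 6)
position 8 holds 0

0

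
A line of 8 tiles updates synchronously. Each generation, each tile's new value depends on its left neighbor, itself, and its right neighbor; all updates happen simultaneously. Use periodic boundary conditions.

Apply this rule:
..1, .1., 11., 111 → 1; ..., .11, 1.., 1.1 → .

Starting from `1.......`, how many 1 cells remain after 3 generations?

1......1
1.....1.
1....11.
count of 1: 3

3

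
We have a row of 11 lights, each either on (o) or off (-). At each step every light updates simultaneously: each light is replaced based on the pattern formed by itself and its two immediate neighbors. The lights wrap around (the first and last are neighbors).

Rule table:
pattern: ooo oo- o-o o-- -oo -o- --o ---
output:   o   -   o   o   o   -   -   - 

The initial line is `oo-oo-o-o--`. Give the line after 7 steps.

-o-o-o-oo-o

step 1: o-oo-o-o-o-
step 2: -oo-o-o-o-o
step 3: oo-o-o-o-o-
step 4: o-o-o-o-o-o
step 5: -o-o-o-o-oo
step 6: o-o-o-o-oo-
step 7: -o-o-o-oo-o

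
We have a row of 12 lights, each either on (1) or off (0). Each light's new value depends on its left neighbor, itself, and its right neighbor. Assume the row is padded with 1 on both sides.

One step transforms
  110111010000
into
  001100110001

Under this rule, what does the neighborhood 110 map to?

0

At position 1 the neighborhood is 110; the next row has 0 there.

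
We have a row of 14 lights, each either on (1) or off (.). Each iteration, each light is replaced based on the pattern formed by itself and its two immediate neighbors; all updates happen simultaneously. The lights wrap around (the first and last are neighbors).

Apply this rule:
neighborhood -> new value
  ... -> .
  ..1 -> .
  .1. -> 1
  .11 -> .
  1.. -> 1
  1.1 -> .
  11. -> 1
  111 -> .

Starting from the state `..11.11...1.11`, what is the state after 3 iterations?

iteration 1: 1..1..11..1..1
iteration 2: 11.11..11.11..
iteration 3: .1..11..1..11.

.1..11..1..11.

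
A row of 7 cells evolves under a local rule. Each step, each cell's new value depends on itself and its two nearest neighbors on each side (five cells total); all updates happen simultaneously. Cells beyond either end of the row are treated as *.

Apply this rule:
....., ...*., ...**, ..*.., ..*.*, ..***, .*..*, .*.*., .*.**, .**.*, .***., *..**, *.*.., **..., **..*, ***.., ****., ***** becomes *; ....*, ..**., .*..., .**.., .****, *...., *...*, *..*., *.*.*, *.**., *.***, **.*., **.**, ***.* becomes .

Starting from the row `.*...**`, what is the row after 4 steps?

.*..**.
.***.*.
..*...*
*.*..**

*.*..**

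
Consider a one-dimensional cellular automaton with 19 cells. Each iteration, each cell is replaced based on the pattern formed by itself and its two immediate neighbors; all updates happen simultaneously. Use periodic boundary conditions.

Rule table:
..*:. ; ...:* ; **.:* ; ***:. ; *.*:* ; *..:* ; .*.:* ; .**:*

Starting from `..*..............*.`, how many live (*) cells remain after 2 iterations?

*.**************.**
***............***.
count of *: 6

6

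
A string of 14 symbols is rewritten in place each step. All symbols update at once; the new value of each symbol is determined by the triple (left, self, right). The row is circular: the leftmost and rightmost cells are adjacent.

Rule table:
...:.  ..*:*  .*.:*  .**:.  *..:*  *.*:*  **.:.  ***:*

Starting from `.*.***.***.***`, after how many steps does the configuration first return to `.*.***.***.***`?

14

step 1: ***.*.*.*.*.*.
step 2: .*.***********
step 3: ***.*********.
step 4: .*.*.*******.*
step 5: *****.*****.**
step 6: ****.*.***.*.*
step 7: ***.***.*.***.
step 8: .*.*.*.***.*.*
step 9: *******.*.****
step 10: ******.***.***
step 11: *****.*.*.*.**
step 12: ****.*******.*
step 13: ***.*.*****.*.
step 14: .*.***.***.***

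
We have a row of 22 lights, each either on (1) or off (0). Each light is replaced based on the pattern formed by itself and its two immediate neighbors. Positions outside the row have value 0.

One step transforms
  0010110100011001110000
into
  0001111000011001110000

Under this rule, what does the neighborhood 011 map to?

At position 4 the neighborhood is 011; the next row has 1 there.

1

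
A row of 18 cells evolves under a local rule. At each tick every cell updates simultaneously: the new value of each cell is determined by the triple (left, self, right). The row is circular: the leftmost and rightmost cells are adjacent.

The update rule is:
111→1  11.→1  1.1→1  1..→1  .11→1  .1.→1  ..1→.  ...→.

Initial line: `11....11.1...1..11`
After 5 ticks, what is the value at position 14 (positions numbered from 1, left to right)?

tick 1: 111...11111..11.11
tick 2: 1111..111111.11111
tick 3: 11111.111111111111
tick 4: 111111111111111111
tick 5: 111111111111111111
position 14 holds 1

1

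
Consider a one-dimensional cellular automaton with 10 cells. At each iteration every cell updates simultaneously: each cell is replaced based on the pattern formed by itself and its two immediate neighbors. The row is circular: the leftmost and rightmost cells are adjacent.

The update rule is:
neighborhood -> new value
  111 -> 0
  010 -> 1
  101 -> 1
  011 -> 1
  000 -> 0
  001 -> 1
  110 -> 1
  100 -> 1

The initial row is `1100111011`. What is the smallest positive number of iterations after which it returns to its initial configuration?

iteration 1: 0111101110
iteration 2: 1100111011

2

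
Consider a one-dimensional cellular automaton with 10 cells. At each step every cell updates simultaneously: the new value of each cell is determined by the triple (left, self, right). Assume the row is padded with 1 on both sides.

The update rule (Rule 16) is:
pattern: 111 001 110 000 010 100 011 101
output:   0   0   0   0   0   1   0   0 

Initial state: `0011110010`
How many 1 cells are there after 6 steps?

1000001000
0100000100
0010000010
1001000000
0100100000
0010010000
count of 1: 2

2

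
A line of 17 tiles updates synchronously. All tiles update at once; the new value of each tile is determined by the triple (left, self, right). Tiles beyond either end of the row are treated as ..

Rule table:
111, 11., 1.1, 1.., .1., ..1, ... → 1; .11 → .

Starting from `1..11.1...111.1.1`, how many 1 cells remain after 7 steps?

14

111.111111.111111
.111.111111.11111
1.111.111111.1111
11.111.111111.111
.11.111.111111.11
1.11.111.111111.1
11.11.111.1111111
count of 1: 14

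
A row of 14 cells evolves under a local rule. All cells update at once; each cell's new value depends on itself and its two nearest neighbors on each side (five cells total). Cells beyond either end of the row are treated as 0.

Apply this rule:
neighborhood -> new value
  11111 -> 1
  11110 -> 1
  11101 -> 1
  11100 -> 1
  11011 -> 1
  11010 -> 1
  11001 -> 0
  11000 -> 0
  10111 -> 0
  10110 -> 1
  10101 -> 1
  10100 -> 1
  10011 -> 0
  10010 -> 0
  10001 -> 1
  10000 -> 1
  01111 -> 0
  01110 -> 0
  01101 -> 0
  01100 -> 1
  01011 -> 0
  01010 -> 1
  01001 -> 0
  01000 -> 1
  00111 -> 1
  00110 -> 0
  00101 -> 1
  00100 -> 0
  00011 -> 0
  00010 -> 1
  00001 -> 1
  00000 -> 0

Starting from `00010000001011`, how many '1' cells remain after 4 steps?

01101100111011
00011100101111
01010100100011
11111100011001
count of 1: 9

9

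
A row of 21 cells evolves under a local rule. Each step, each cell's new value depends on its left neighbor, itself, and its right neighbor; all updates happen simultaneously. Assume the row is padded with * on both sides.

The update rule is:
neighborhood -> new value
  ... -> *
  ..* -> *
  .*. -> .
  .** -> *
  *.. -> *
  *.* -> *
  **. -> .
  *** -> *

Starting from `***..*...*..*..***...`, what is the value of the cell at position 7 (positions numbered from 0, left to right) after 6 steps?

.

**.**.***.**.****.***
*.**.***.**.****.****
.**.***.**.****.*****
**.***.**.****.******
*.***.**.****.*******
.***.**.****.********
position 7 holds .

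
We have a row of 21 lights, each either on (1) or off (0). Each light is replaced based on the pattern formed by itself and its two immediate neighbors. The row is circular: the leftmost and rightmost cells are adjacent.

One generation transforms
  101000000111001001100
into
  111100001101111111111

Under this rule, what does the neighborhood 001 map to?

1

At position 8 the neighborhood is 001; the next row has 1 there.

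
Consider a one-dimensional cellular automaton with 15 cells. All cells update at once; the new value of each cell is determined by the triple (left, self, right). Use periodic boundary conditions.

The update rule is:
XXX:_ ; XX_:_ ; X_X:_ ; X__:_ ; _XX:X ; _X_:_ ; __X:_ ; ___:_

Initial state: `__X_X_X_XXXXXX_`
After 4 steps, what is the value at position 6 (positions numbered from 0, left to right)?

step 1: ________X______
step 2: _______________
step 3: _______________  (fixed point — unchanged through step 4)
position 6 holds _

_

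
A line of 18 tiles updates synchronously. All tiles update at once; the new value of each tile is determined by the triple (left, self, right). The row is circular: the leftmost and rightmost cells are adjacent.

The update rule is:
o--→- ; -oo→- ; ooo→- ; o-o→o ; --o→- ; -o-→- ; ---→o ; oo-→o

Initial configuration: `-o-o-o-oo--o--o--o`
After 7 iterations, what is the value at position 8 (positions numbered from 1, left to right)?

-

o-o-o-o-o---------
-o-o-o-o--ooooooo-
--o-o-o---------o-
o--o-o--ooooooo---
----o---------o-o-
ooo---ooooooo--o--
--o-o-------o-----
position 8 holds -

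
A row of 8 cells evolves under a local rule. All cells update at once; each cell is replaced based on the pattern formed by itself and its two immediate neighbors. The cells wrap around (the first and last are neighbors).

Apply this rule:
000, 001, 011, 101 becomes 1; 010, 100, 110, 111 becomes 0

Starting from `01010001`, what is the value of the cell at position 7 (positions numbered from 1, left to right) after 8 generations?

1

generation 1: 10100110
generation 2: 01001101
generation 3: 10011010
generation 4: 00110101
generation 5: 01101010
generation 6: 11010100
generation 7: 10101001
generation 8: 01010011
position 7 holds 1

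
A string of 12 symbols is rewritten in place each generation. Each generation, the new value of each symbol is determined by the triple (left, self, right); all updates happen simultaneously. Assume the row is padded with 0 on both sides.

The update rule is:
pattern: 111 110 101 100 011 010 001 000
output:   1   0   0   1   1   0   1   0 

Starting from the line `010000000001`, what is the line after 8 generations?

101000000010
000100000101
001010001000
010001010100
101010000010
000001000101
000010101000
000100000100

000100000100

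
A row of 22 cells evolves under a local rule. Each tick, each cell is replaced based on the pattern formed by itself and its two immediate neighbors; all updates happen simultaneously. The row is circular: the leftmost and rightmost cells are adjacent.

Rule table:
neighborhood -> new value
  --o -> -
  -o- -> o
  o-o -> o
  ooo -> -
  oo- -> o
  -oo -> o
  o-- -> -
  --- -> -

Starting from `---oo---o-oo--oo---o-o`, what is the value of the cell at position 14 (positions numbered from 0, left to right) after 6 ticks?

---oo---oooo--oo---ooo
---oo---o--o--oo---o-o
---oo---o--o--oo---ooo
---oo---o--o--oo---o-o  (repeats tick 2; period 2)
tick 6: ---oo---o--o--oo---o-o
position 14 holds o

o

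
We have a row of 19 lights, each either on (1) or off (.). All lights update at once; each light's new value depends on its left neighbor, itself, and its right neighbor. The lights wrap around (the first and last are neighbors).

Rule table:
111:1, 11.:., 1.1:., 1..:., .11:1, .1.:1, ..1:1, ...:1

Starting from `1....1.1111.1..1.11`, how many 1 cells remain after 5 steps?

..1111.111..1.11.11
.1111..11..11.1..1.
1111..11..11..1.11.
111..11..11..11.1..
11..11..11..11..1.1
count of 1: 10

10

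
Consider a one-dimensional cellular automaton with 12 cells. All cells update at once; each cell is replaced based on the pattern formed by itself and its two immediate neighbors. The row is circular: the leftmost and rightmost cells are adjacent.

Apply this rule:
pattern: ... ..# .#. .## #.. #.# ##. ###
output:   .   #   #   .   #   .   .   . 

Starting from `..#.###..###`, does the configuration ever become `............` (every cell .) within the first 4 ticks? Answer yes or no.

###....##...
...#..#..#.#
#.########.#
............
all cells are . at tick 4

yes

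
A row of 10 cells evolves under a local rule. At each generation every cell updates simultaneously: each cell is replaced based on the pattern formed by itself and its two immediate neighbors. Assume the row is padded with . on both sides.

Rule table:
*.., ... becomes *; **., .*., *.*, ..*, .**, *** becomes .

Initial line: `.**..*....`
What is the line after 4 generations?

...*..****
**..*.....
..*..*****
*..*......

*..*......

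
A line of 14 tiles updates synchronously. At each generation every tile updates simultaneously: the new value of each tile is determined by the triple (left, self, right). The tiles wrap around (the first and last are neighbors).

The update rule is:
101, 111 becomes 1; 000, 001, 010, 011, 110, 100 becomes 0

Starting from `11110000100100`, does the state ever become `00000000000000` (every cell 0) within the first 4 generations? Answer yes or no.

yes

01100000000000
00000000000000
all cells are 0 at generation 2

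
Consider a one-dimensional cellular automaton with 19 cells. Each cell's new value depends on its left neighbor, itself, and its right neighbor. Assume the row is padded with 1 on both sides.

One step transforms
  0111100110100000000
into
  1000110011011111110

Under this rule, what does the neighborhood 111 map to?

0

At position 2 the neighborhood is 111; the next row has 0 there.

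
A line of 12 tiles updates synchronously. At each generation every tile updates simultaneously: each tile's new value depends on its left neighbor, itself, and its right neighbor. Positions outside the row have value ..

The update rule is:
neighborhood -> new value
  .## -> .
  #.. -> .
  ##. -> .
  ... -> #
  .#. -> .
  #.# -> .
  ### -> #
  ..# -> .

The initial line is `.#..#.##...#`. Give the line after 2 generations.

.........#..
########...#

########...#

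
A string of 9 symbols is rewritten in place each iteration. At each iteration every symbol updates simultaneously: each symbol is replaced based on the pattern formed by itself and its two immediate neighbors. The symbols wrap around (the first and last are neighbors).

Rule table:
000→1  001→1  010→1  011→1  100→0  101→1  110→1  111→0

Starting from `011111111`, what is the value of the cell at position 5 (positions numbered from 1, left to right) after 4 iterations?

110000001
010111111
111100001
000101111
position 5 holds 0

0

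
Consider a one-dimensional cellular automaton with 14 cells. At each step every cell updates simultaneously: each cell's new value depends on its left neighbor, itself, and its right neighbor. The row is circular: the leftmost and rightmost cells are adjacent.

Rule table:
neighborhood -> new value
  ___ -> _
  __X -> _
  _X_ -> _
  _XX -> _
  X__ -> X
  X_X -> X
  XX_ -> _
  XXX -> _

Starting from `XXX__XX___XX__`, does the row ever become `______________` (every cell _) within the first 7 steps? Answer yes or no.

no

___X___X____X_
____X___X____X
X____X___X____
_X____X___X___
__X____X___X__
___X____X___X_
____X____X___X
step 7 is ____X____X___X, still not uniform _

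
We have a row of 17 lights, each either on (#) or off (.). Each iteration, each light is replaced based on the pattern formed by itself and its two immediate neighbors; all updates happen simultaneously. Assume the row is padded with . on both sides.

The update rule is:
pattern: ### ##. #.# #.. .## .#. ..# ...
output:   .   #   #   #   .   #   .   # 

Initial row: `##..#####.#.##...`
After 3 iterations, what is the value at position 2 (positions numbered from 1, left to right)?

.##.....####.####
..#####....##...#
#.....####..###.#
position 2 holds .

.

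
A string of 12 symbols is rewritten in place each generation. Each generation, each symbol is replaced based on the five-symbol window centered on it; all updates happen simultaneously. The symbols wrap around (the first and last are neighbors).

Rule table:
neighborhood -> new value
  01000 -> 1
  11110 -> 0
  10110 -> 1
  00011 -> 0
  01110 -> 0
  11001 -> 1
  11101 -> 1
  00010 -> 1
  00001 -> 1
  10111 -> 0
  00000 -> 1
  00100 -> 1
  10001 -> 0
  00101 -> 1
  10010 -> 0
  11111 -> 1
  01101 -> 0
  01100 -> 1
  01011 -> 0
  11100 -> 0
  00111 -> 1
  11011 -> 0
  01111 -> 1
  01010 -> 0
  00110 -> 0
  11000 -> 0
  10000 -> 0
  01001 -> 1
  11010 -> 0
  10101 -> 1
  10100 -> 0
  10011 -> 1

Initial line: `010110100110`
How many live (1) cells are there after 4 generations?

5

generation 1: 010100011011
generation 2: 010010000010
generation 3: 011011011111
generation 4: 010010001101
count of 1: 5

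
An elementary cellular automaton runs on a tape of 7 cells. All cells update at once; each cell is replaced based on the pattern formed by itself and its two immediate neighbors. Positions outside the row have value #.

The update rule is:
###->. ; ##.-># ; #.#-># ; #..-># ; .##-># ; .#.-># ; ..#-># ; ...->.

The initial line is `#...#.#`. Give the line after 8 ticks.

...###.

##.####
.###...
##.##.#
.######
##.....
.##...#
####.##
...###.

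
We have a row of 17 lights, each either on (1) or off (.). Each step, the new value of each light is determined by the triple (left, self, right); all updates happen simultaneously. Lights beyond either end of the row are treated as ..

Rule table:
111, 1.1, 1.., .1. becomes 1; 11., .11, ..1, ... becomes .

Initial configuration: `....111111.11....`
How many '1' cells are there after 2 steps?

7

.....1111.1..1...
......11.111.11..
count of 1: 7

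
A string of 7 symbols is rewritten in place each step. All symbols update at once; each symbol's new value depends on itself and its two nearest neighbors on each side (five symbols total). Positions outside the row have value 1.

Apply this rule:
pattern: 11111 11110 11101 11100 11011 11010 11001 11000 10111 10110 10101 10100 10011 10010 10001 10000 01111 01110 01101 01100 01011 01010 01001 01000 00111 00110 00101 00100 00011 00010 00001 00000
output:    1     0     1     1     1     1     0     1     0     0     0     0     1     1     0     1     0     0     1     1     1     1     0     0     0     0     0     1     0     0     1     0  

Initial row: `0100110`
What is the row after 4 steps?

step 1: 1001011
step 2: 1010100
step 3: 1101001
step 4: 0110010

0110010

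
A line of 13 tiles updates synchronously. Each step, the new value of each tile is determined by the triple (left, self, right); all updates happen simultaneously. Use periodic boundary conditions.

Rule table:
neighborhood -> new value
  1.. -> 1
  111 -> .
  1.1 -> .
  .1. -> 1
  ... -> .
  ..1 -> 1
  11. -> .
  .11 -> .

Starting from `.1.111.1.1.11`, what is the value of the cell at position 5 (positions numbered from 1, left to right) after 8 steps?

1

.1.....1.1...
111...11.11..
...1.1.....11
1.11.11...1..
1......1.1111
.1....11.....
111..1..1....
...1111111..1
position 5 holds 1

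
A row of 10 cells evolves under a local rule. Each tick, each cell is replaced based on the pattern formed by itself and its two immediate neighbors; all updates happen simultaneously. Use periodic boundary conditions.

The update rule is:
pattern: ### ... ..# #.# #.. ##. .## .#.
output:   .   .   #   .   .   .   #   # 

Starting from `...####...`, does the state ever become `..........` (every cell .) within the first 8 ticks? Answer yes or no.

..##......
.##.......
##........
#........#
........##
.......##.
......##..
.....##...
tick 8 is .....##..., still not uniform .

no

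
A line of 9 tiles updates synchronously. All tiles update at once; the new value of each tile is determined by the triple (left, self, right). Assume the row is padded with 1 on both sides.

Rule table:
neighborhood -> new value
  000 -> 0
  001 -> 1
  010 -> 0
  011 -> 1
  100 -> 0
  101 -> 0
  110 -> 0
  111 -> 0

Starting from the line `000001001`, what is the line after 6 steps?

001100110

000010011
000100110
001001100
010011001
000110011
001100110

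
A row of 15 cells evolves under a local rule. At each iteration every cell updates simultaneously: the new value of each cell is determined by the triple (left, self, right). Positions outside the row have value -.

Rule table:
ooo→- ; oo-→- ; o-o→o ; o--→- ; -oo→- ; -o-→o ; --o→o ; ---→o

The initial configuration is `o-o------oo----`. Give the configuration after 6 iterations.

-----o------ooo

iteration 1: ooo-ooooo---ooo
iteration 2: ---o------oo---
iteration 3: oooo-ooooo---oo
iteration 4: ----o------oo--
iteration 5: ooooo-ooooo---o
iteration 6: -----o------ooo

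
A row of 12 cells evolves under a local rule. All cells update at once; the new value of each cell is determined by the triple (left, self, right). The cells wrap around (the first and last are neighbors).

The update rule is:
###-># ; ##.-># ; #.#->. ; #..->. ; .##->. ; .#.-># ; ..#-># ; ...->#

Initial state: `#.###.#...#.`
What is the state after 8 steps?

#.#.#.#.#.#.

#..##.#.###.
#.#.#.#..##.
#.#.#.#.#.#.
#.#.#.#.#.#.  (fixed point — unchanged through step 8)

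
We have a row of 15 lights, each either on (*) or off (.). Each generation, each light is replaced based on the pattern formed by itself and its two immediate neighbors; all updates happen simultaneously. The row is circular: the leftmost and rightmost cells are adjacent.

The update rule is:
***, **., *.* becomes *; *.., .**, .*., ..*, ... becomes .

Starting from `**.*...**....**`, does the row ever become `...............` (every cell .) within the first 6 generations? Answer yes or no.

***.....*.....*
***............
.**............
..*............
...............
all cells are . at generation 5

yes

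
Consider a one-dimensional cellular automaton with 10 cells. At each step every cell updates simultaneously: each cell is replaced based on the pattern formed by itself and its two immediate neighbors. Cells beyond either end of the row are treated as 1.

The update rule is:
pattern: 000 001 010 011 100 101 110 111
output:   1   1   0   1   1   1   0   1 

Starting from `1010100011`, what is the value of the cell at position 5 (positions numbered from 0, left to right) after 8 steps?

0101011111
1010111111
0101111111
1011111111
0111111111
1111111111
1111111111  (fixed point — unchanged through step 8)
position 5 holds 1

1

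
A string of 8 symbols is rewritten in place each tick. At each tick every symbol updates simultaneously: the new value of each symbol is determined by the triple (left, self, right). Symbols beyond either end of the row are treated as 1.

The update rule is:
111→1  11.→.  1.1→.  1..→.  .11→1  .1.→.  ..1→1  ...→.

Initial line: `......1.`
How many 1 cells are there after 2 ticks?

2

tick 1: .....1..
tick 2: ....1..1
count of 1: 2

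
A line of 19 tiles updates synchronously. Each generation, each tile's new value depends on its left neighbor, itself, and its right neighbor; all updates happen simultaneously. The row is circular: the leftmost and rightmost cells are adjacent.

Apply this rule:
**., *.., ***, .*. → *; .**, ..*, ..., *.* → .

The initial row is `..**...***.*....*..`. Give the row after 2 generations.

....**...*..**...**

...**...**.**...**.
....**...*..**...**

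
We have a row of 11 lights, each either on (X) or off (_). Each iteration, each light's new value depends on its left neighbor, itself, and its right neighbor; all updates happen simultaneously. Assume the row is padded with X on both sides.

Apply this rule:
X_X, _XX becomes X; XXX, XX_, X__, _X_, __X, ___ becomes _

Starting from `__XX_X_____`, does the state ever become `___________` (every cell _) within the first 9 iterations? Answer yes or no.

yes

__X_X______
___X_______
___________
all cells are _ at iteration 3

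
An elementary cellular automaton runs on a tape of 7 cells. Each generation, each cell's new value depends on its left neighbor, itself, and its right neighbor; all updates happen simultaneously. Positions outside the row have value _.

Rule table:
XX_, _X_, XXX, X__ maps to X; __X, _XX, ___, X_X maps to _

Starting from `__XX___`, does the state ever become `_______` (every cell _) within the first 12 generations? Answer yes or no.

___XX__
____XX_
_____XX
______X
______X  (fixed point — unchanged through generation 12)
generation 12 is ______X, still not uniform _

no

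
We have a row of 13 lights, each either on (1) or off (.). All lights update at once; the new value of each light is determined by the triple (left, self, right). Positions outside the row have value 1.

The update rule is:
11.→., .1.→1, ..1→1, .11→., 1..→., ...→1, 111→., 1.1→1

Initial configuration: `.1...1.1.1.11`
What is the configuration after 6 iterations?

11.11111111..
..1.........1
.11.11111111.
1..1........1
..11.1111111.
.1..1.......1

.1..1.......1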